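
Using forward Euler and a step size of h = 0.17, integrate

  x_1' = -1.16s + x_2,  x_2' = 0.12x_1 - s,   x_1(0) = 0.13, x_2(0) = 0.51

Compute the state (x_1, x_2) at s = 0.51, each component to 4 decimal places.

0.2863, 0.4359

Euler on (x_1,x_2): x_1_{n+1} = x_1_n + h·x_1', x_2_{n+1} = x_2_n + h·x_2'.
0.000000: (0.130000, 0.510000); f=(0.510000, 0.015600) → (0.216700, 0.512652)
0.170000: (0.216700, 0.512652); f=(0.315452, -0.143996) → (0.270327, 0.488173)
0.340000: (0.270327, 0.488173); f=(0.093773, -0.307561) → (0.286268, 0.435887)
(x_1(0.51), x_2(0.51)) ≈ (0.2863, 0.4359)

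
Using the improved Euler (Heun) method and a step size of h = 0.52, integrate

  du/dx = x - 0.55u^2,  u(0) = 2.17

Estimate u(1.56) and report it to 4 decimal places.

Heun: k1 = f(x_n, u_n); k2 = f(x_n + h, u_n + h·k1); u_{n+1} = u_n + (h/2)·(k1 + k2).
x=0.000000, u=2.170000:
  k1 = f(0.000000, 2.170000) = -2.589895
  k2 = f(0.520000, 0.823255) = 0.147239
  u ← 2.170000 + (0.52/2)·(-2.589895 + 0.147239) = 1.534909
x=0.520000, u=1.534909:
  k1 = f(0.520000, 1.534909) = -0.775771
  k2 = f(1.040000, 1.131509) = 0.335829
  u ← 1.534909 + (0.52/2)·(-0.775771 + 0.335829) = 1.420524
x=1.040000, u=1.420524:
  k1 = f(1.040000, 1.420524) = -0.069839
  k2 = f(1.560000, 1.384208) = 0.506183
  u ← 1.420524 + (0.52/2)·(-0.069839 + 0.506183) = 1.533974
u(1.56) ≈ 1.5340

1.5340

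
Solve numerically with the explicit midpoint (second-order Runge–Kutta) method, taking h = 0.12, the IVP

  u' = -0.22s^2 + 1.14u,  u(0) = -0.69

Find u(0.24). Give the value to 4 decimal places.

Midpoint: k1 = f(s_n, u_n); k2 = f(s_n + h/2, u_n + (h/2)·k1); u_{n+1} = u_n + h·k2.
s=0.000000, u=-0.690000:
  k1 = f(0.000000, -0.690000) = -0.786600
  k2 = f(0.060000, -0.737196) = -0.841195
  u ← -0.690000 + 0.12·(-0.841195) = -0.790943
s=0.120000, u=-0.790943:
  k1 = f(0.120000, -0.790943) = -0.904844
  k2 = f(0.180000, -0.845234) = -0.970695
  u ← -0.790943 + 0.12·(-0.970695) = -0.907427
u(0.24) ≈ -0.9074

-0.9074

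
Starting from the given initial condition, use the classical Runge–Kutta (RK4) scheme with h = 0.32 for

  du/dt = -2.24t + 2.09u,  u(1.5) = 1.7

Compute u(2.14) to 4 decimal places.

RK4: k1 = f(t_n, u_n); k2 = f(t_n + h/2, u_n + (h/2)·k1); k3 = f(t_n + h/2, u_n + (h/2)·k2); k4 = f(t_n + h, u_n + h·k3); u_{n+1} = u_n + (h/6)·(k1 + 2k2 + 2k3 + k4).
t=1.500000, u=1.700000:
  k1 = f(1.500000, 1.700000) = 0.193000
  k2 = f(1.660000, 1.730880) = -0.100861
  k3 = f(1.660000, 1.683862) = -0.199128
  k4 = f(1.820000, 1.636279) = -0.656977
  u ← 1.700000 + (0.32/6)·(k1 + 2k2 + 2k3 + k4) = 1.643256
t=1.820000, u=1.643256:
  k1 = f(1.820000, 1.643256) = -0.642395
  k2 = f(1.980000, 1.540473) = -1.215612
  k3 = f(1.980000, 1.448758) = -1.407296
  k4 = f(2.140000, 1.192921) = -2.300395
  u ← 1.643256 + (0.32/6)·(k1 + 2k2 + 2k3 + k4) = 1.206530
u(2.14) ≈ 1.2065

1.2065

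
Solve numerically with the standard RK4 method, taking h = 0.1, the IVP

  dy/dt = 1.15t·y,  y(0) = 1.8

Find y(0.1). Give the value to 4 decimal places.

RK4: k1 = f(t_n, y_n); k2 = f(t_n + h/2, y_n + (h/2)·k1); k3 = f(t_n + h/2, y_n + (h/2)·k2); k4 = f(t_n + h, y_n + h·k3); y_{n+1} = y_n + (h/6)·(k1 + 2k2 + 2k3 + k4).
t=0.000000, y=1.800000:
  k1 = f(0.000000, 1.800000) = 0.000000
  k2 = f(0.050000, 1.800000) = 0.103500
  k3 = f(0.050000, 1.805175) = 0.103798
  k4 = f(0.100000, 1.810380) = 0.208194
  y ← 1.800000 + (0.1/6)·(k1 + 2k2 + 2k3 + k4) = 1.810380
y(0.1) ≈ 1.8104

1.8104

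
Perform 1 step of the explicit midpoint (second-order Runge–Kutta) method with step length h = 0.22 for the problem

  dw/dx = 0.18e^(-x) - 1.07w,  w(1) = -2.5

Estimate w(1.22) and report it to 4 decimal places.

Midpoint: k1 = f(x_n, w_n); k2 = f(x_n + h/2, w_n + (h/2)·k1); w_{n+1} = w_n + h·k2.
x=1.000000, w=-2.500000:
  k1 = f(1.000000, -2.500000) = 2.741218
  k2 = f(1.110000, -2.198466) = 2.411679
  w ← -2.500000 + 0.22·2.411679 = -1.969431
w(1.22) ≈ -1.9694

-1.9694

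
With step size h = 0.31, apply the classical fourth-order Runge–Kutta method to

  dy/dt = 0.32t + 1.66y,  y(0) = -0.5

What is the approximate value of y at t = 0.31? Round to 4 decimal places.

-0.8180

RK4: k1 = f(t_n, y_n); k2 = f(t_n + h/2, y_n + (h/2)·k1); k3 = f(t_n + h/2, y_n + (h/2)·k2); k4 = f(t_n + h, y_n + h·k3); y_{n+1} = y_n + (h/6)·(k1 + 2k2 + 2k3 + k4).
t=0.000000, y=-0.500000:
  k1 = f(0.000000, -0.500000) = -0.830000
  k2 = f(0.155000, -0.628650) = -0.993959
  k3 = f(0.155000, -0.654064) = -1.036146
  k4 = f(0.310000, -0.821205) = -1.264001
  y ← -0.500000 + (0.31/6)·(k1 + 2k2 + 2k3 + k4) = -0.817968
y(0.31) ≈ -0.8180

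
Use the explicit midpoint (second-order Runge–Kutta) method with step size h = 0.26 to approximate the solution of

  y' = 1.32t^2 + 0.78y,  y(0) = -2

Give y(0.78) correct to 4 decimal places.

Midpoint: k1 = f(t_n, y_n); k2 = f(t_n + h/2, y_n + (h/2)·k1); y_{n+1} = y_n + h·k2.
t=0.000000, y=-2.000000:
  k1 = f(0.000000, -2.000000) = -1.560000
  k2 = f(0.130000, -2.202800) = -1.695876
  y ← -2.000000 + 0.26·(-1.695876) = -2.440928
t=0.260000, y=-2.440928:
  k1 = f(0.260000, -2.440928) = -1.814692
  k2 = f(0.390000, -2.676838) = -1.887161
  y ← -2.440928 + 0.26·(-1.887161) = -2.931590
t=0.520000, y=-2.931590:
  k1 = f(0.520000, -2.931590) = -1.929712
  k2 = f(0.650000, -3.182452) = -1.924613
  y ← -2.931590 + 0.26·(-1.924613) = -3.431989
y(0.78) ≈ -3.4320

-3.4320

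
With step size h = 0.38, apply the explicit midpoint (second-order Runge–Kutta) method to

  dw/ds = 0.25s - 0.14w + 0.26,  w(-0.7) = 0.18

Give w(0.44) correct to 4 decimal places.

0.3980

Midpoint: k1 = f(s_n, w_n); k2 = f(s_n + h/2, w_n + (h/2)·k1); w_{n+1} = w_n + h·k2.
s=-0.700000, w=0.180000:
  k1 = f(-0.700000, 0.180000) = 0.059800
  k2 = f(-0.510000, 0.191362) = 0.105709
  w ← 0.180000 + 0.38·0.105709 = 0.220170
s=-0.320000, w=0.220170:
  k1 = f(-0.320000, 0.220170) = 0.149176
  k2 = f(-0.130000, 0.248513) = 0.192708
  w ← 0.220170 + 0.38·0.192708 = 0.293399
s=0.060000, w=0.293399:
  k1 = f(0.060000, 0.293399) = 0.233924
  k2 = f(0.250000, 0.337844) = 0.275202
  w ← 0.293399 + 0.38·0.275202 = 0.397975
w(0.44) ≈ 0.3980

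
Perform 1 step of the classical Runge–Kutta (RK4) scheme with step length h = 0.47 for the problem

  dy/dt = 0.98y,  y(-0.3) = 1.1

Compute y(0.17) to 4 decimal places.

1.7433

RK4: k1 = f(t_n, y_n); k2 = f(t_n + h/2, y_n + (h/2)·k1); k3 = f(t_n + h/2, y_n + (h/2)·k2); k4 = f(t_n + h, y_n + h·k3); y_{n+1} = y_n + (h/6)·(k1 + 2k2 + 2k3 + k4).
t=-0.300000, y=1.100000:
  k1 = f(-0.300000, 1.100000) = 1.078000
  k2 = f(-0.065000, 1.353330) = 1.326263
  k3 = f(-0.065000, 1.411672) = 1.383438
  k4 = f(0.170000, 1.750216) = 1.715212
  y ← 1.100000 + (0.47/6)·(k1 + 2k2 + 2k3 + k4) = 1.743322
y(0.17) ≈ 1.7433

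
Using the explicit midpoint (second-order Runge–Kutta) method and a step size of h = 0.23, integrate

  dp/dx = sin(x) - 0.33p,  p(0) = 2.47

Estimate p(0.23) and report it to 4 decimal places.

Midpoint: k1 = f(x_n, p_n); k2 = f(x_n + h/2, p_n + (h/2)·k1); p_{n+1} = p_n + h·k2.
x=0.000000, p=2.470000:
  k1 = f(0.000000, 2.470000) = -0.815100
  k2 = f(0.115000, 2.376264) = -0.669420
  p ← 2.470000 + 0.23·(-0.669420) = 2.316033
p(0.23) ≈ 2.3160

2.3160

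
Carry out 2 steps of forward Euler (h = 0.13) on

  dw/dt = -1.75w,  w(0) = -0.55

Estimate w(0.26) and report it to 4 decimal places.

Euler: w_{n+1} = w_n + h·f(t_n, w_n).
t=0.000000, w=-0.550000: f=0.962500 → w ← -0.550000 + 0.13·0.962500 = -0.424875
t=0.130000, w=-0.424875: f=0.743531 → w ← -0.424875 + 0.13·0.743531 = -0.328216
w(0.26) ≈ -0.3282

-0.3282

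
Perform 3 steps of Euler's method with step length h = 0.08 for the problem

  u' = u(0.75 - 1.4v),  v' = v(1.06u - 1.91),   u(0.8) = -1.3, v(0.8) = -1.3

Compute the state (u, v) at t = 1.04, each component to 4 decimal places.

Euler on (u,v): u_{n+1} = u_n + h·u', v_{n+1} = v_n + h·v'.
0.800000: (-1.300000, -1.300000); f=(-3.341000, 4.274400) → (-1.567280, -0.958048)
0.880000: (-1.567280, -0.958048); f=(-3.277601, 3.421493) → (-1.829488, -0.684329)
0.960000: (-1.829488, -0.684329); f=(-3.124875, 2.634157) → (-2.079478, -0.473596)
(u(1.04), v(1.04)) ≈ (-2.0795, -0.4736)

-2.0795, -0.4736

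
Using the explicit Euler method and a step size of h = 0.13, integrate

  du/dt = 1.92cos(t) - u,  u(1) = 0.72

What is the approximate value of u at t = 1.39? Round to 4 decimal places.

0.7452

Euler: u_{n+1} = u_n + h·f(t_n, u_n).
t=1.000000, u=0.720000: f=0.317380 → u ← 0.720000 + 0.13·0.317380 = 0.761259
t=1.130000, u=0.761259: f=0.057927 → u ← 0.761259 + 0.13·0.057927 = 0.768790
t=1.260000, u=0.768790: f=-0.181622 → u ← 0.768790 + 0.13·(-0.181622) = 0.745179
u(1.39) ≈ 0.7452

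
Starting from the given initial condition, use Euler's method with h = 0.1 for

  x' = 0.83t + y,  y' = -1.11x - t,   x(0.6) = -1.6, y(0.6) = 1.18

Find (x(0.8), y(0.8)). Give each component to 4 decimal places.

Euler on (x,y): x_{n+1} = x_n + h·x', y_{n+1} = y_n + h·y'.
0.600000: (-1.600000, 1.180000); f=(1.678000, 1.176000) → (-1.432200, 1.297600)
0.700000: (-1.432200, 1.297600); f=(1.878600, 0.889742) → (-1.244340, 1.386574)
(x(0.8), y(0.8)) ≈ (-1.2443, 1.3866)

-1.2443, 1.3866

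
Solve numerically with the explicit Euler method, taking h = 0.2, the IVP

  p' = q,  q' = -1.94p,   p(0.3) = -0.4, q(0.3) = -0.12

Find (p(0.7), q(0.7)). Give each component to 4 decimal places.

Euler on (p,q): p_{n+1} = p_n + h·p', q_{n+1} = q_n + h·q'.
0.300000: (-0.400000, -0.120000); f=(-0.120000, 0.776000) → (-0.424000, 0.035200)
0.500000: (-0.424000, 0.035200); f=(0.035200, 0.822560) → (-0.416960, 0.199712)
(p(0.7), q(0.7)) ≈ (-0.4170, 0.1997)

-0.4170, 0.1997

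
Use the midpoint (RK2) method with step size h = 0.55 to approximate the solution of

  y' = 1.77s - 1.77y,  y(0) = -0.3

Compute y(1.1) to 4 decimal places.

Midpoint: k1 = f(s_n, y_n); k2 = f(s_n + h/2, y_n + (h/2)·k1); y_{n+1} = y_n + h·k2.
s=0.000000, y=-0.300000:
  k1 = f(0.000000, -0.300000) = 0.531000
  k2 = f(0.275000, -0.153975) = 0.759286
  y ← -0.300000 + 0.55·0.759286 = 0.117607
s=0.550000, y=0.117607:
  k1 = f(0.550000, 0.117607) = 0.765335
  k2 = f(0.825000, 0.328074) = 0.879558
  y ← 0.117607 + 0.55·0.879558 = 0.601364
y(1.1) ≈ 0.6014

0.6014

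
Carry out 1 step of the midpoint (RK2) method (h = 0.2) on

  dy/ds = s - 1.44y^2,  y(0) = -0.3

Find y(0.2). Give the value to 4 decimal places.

-0.3082

Midpoint: k1 = f(s_n, y_n); k2 = f(s_n + h/2, y_n + (h/2)·k1); y_{n+1} = y_n + h·k2.
s=0.000000, y=-0.300000:
  k1 = f(0.000000, -0.300000) = -0.129600
  k2 = f(0.100000, -0.312960) = -0.041039
  y ← -0.300000 + 0.2·(-0.041039) = -0.308208
y(0.2) ≈ -0.3082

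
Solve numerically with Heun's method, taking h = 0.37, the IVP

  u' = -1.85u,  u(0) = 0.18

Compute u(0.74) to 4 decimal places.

0.0544

Heun: k1 = f(t_n, u_n); k2 = f(t_n + h, u_n + h·k1); u_{n+1} = u_n + (h/2)·(k1 + k2).
t=0.000000, u=0.180000:
  k1 = f(0.000000, 0.180000) = -0.333000
  k2 = f(0.370000, 0.056790) = -0.105061
  u ← 0.180000 + (0.37/2)·(-0.333000 + (-0.105061)) = 0.098959
t=0.370000, u=0.098959:
  k1 = f(0.370000, 0.098959) = -0.183073
  k2 = f(0.740000, 0.031221) = -0.057760
  u ← 0.098959 + (0.37/2)·(-0.183073 + (-0.057760)) = 0.054404
u(0.74) ≈ 0.0544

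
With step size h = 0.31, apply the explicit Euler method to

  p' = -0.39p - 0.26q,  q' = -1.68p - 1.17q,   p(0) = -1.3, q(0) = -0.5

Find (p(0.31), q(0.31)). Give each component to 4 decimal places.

Euler on (p,q): p_{n+1} = p_n + h·p', q_{n+1} = q_n + h·q'.
0.000000: (-1.300000, -0.500000); f=(0.637000, 2.769000) → (-1.102530, 0.358390)
(p(0.31), q(0.31)) ≈ (-1.1025, 0.3584)

-1.1025, 0.3584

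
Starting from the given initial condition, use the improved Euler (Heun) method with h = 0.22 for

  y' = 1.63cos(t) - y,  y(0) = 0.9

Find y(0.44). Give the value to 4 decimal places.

1.1340

Heun: k1 = f(t_n, y_n); k2 = f(t_n + h, y_n + h·k1); y_{n+1} = y_n + (h/2)·(k1 + k2).
t=0.000000, y=0.900000:
  k1 = f(0.000000, 0.900000) = 0.730000
  k2 = f(0.220000, 1.060600) = 0.530113
  y ← 0.900000 + (0.22/2)·(0.730000 + 0.530113) = 1.038612
t=0.220000, y=1.038612:
  k1 = f(0.220000, 1.038612) = 0.552100
  k2 = f(0.440000, 1.160075) = 0.314671
  y ← 1.038612 + (0.22/2)·(0.552100 + 0.314671) = 1.133957
y(0.44) ≈ 1.1340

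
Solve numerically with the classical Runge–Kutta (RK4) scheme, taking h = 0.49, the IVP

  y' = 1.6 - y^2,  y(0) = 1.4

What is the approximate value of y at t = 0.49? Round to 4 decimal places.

RK4: k1 = f(t_n, y_n); k2 = f(t_n + h/2, y_n + (h/2)·k1); k3 = f(t_n + h/2, y_n + (h/2)·k2); k4 = f(t_n + h, y_n + h·k3); y_{n+1} = y_n + (h/6)·(k1 + 2k2 + 2k3 + k4).
t=0.000000, y=1.400000:
  k1 = f(0.000000, 1.400000) = -0.360000
  k2 = f(0.245000, 1.311800) = -0.120819
  k3 = f(0.245000, 1.370399) = -0.277994
  k4 = f(0.490000, 1.263783) = 0.002853
  y ← 1.400000 + (0.49/6)·(k1 + 2k2 + 2k3 + k4) = 1.305693
y(0.49) ≈ 1.3057

1.3057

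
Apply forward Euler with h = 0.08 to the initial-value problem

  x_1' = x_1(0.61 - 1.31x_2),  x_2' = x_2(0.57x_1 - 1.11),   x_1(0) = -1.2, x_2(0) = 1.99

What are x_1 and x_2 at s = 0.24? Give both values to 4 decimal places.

-0.7846, 1.2847

Euler on (x_1,x_2): x_1_{n+1} = x_1_n + h·x_1', x_2_{n+1} = x_2_n + h·x_2'.
0.000000: (-1.200000, 1.990000); f=(2.396280, -3.570060) → (-1.008298, 1.704395)
0.080000: (-1.008298, 1.704395); f=(1.636223, -2.871445) → (-0.877400, 1.474680)
0.160000: (-0.877400, 1.474680); f=(1.159774, -2.374408) → (-0.784618, 1.284727)
(x_1(0.24), x_2(0.24)) ≈ (-0.7846, 1.2847)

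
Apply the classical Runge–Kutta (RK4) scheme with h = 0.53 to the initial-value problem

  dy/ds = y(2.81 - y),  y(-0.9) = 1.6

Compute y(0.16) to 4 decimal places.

RK4: k1 = f(s_n, y_n); k2 = f(s_n + h/2, y_n + (h/2)·k1); k3 = f(s_n + h/2, y_n + (h/2)·k2); k4 = f(s_n + h, y_n + h·k3); y_{n+1} = y_n + (h/6)·(k1 + 2k2 + 2k3 + k4).
s=-0.900000, y=1.600000:
  k1 = f(-0.900000, 1.600000) = 1.936000
  k2 = f(-0.635000, 2.113040) = 1.472704
  k3 = f(-0.635000, 1.990267) = 1.631488
  k4 = f(-0.370000, 2.464689) = 0.851085
  y ← 1.600000 + (0.53/6)·(k1 + 2k2 + 2k3 + k4) = 2.394600
s=-0.370000, y=2.394600:
  k1 = f(-0.370000, 2.394600) = 0.994717
  k2 = f(-0.105000, 2.658200) = 0.403515
  k3 = f(-0.105000, 2.501531) = 0.771644
  k4 = f(0.160000, 2.803571) = 0.018024
  y ← 2.394600 + (0.53/6)·(k1 + 2k2 + 2k3 + k4) = 2.691670
y(0.16) ≈ 2.6917

2.6917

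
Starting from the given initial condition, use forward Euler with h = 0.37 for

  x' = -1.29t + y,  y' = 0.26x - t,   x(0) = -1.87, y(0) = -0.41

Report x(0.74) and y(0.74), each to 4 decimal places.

-2.4166, -0.9213

Euler on (x,y): x_{n+1} = x_n + h·x', y_{n+1} = y_n + h·y'.
0.000000: (-1.870000, -0.410000); f=(-0.410000, -0.486200) → (-2.021700, -0.589894)
0.370000: (-2.021700, -0.589894); f=(-1.067194, -0.895642) → (-2.416562, -0.921282)
(x(0.74), y(0.74)) ≈ (-2.4166, -0.9213)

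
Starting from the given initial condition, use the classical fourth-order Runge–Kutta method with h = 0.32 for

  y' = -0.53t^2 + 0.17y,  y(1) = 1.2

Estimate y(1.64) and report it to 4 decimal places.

RK4: k1 = f(t_n, y_n); k2 = f(t_n + h/2, y_n + (h/2)·k1); k3 = f(t_n + h/2, y_n + (h/2)·k2); k4 = f(t_n + h, y_n + h·k3); y_{n+1} = y_n + (h/6)·(k1 + 2k2 + 2k3 + k4).
t=1.000000, y=1.200000:
  k1 = f(1.000000, 1.200000) = -0.326000
  k2 = f(1.160000, 1.147840) = -0.518035
  k3 = f(1.160000, 1.117114) = -0.523259
  k4 = f(1.320000, 1.032557) = -0.747937
  y ← 1.200000 + (0.32/6)·(k1 + 2k2 + 2k3 + k4) = 1.031652
t=1.320000, y=1.031652:
  k1 = f(1.320000, 1.031652) = -0.748091
  k2 = f(1.480000, 0.911957) = -1.005879
  k3 = f(1.480000, 0.870711) = -1.012891
  k4 = f(1.640000, 0.707527) = -1.305208
  y ← 1.031652 + (0.32/6)·(k1 + 2k2 + 2k3 + k4) = 0.706807
y(1.64) ≈ 0.7068

0.7068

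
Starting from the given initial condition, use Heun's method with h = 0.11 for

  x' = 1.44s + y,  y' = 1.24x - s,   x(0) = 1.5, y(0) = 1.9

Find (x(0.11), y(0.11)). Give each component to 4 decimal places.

1.7290, 2.1128

Heun on (x,y): k1 = f(s_n, state_n); k2 = f(s_n + h, state_n + h·k1); state_{n+1} = state_n + (h/2)·(k1 + k2).
0.000000: (1.500000, 1.900000)
  k1 = (1.900000, 1.860000)
  predictor → (1.709000, 2.104600)
  k2 = (2.263000, 2.009160)
  → (1.728965, 2.112804)
(x(0.11), y(0.11)) ≈ (1.7290, 2.1128)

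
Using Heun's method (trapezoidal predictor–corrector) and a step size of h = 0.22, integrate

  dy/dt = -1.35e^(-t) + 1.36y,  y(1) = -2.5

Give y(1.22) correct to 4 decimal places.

-3.4747

Heun: k1 = f(t_n, y_n); k2 = f(t_n + h, y_n + h·k1); y_{n+1} = y_n + (h/2)·(k1 + k2).
t=1.000000, y=-2.500000:
  k1 = f(1.000000, -2.500000) = -3.896637
  k2 = f(1.220000, -3.357260) = -4.964435
  y ← -2.500000 + (0.22/2)·(-3.896637 + (-4.964435)) = -3.474718
y(1.22) ≈ -3.4747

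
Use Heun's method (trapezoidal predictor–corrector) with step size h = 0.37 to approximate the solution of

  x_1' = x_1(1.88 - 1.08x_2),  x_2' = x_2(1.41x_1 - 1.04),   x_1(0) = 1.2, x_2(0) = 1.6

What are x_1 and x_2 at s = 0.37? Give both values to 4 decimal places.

Heun on (x_1,x_2): k1 = f(s_n, state_n); k2 = f(s_n + h, state_n + h·k1); state_{n+1} = state_n + (h/2)·(k1 + k2).
0.000000: (1.200000, 1.600000)
  k1 = (0.182400, 1.043200)
  predictor → (1.267488, 1.985984)
  k2 = (-0.335710, 1.483844)
  → (1.171638, 2.067503)
(x_1(0.37), x_2(0.37)) ≈ (1.1716, 2.0675)

1.1716, 2.0675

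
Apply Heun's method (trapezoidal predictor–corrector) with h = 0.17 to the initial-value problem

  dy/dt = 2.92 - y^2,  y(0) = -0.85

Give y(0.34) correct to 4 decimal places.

0.0460

Heun: k1 = f(t_n, y_n); k2 = f(t_n + h, y_n + h·k1); y_{n+1} = y_n + (h/2)·(k1 + k2).
t=0.000000, y=-0.850000:
  k1 = f(0.000000, -0.850000) = 2.197500
  k2 = f(0.170000, -0.476425) = 2.693019
  y ← -0.850000 + (0.17/2)·(2.197500 + 2.693019) = -0.434306
t=0.170000, y=-0.434306:
  k1 = f(0.170000, -0.434306) = 2.731378
  k2 = f(0.340000, 0.030028) = 2.919098
  y ← -0.434306 + (0.17/2)·(2.731378 + 2.919098) = 0.045985
y(0.34) ≈ 0.0460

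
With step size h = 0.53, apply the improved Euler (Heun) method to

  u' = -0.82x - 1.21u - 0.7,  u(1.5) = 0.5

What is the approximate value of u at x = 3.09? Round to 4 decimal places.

-1.8366

Heun: k1 = f(x_n, u_n); k2 = f(x_n + h, u_n + h·k1); u_{n+1} = u_n + (h/2)·(k1 + k2).
x=1.500000, u=0.500000:
  k1 = f(1.500000, 0.500000) = -2.535000
  k2 = f(2.030000, -0.843550) = -1.343904
  u ← 0.500000 + (0.53/2)·(-2.535000 + (-1.343904)) = -0.527910
x=2.030000, u=-0.527910:
  k1 = f(2.030000, -0.527910) = -1.725829
  k2 = f(2.560000, -1.442599) = -1.053655
  u ← -0.527910 + (0.53/2)·(-1.725829 + (-1.053655)) = -1.264473
x=2.560000, u=-1.264473:
  k1 = f(2.560000, -1.264473) = -1.269188
  k2 = f(3.090000, -1.937142) = -0.889858
  u ← -1.264473 + (0.53/2)·(-1.269188 + (-0.889858)) = -1.836620
u(3.09) ≈ -1.8366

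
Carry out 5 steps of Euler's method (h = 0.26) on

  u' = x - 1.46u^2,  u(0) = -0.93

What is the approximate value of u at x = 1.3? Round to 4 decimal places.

Euler: u_{n+1} = u_n + h·f(x_n, u_n).
x=0.000000, u=-0.930000: f=-1.262754 → u ← -0.930000 + 0.26·(-1.262754) = -1.258316
x=0.260000, u=-1.258316: f=-2.051705 → u ← -1.258316 + 0.26·(-2.051705) = -1.791759
x=0.520000, u=-1.791759: f=-4.167186 → u ← -1.791759 + 0.26·(-4.167186) = -2.875227
x=0.780000, u=-2.875227: f=-11.289722 → u ← -2.875227 + 0.26·(-11.289722) = -5.810555
x=1.040000, u=-5.810555: f=-48.253326 → u ← -5.810555 + 0.26·(-48.253326) = -18.356420
u(1.3) ≈ -18.3564

-18.3564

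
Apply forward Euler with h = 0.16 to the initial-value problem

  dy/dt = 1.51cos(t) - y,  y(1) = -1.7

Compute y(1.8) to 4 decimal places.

Euler: y_{n+1} = y_n + h·f(t_n, y_n).
t=1.000000, y=-1.700000: f=2.515856 → y ← -1.700000 + 0.16·2.515856 = -1.297463
t=1.160000, y=-1.297463: f=1.900466 → y ← -1.297463 + 0.16·1.900466 = -0.993388
t=1.320000, y=-0.993388: f=1.368133 → y ← -0.993388 + 0.16·1.368133 = -0.774487
t=1.480000, y=-0.774487: f=0.911401 → y ← -0.774487 + 0.16·0.911401 = -0.628663
t=1.640000, y=-0.628663: f=0.524249 → y ← -0.628663 + 0.16·0.524249 = -0.544783
y(1.8) ≈ -0.5448

-0.5448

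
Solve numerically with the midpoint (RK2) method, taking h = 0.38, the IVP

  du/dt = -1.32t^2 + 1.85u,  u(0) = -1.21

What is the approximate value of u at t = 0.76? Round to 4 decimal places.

Midpoint: k1 = f(t_n, u_n); k2 = f(t_n + h/2, u_n + (h/2)·k1); u_{n+1} = u_n + h·k2.
t=0.000000, u=-1.210000:
  k1 = f(0.000000, -1.210000) = -2.238500
  k2 = f(0.190000, -1.635315) = -3.072985
  u ← -1.210000 + 0.38·(-3.072985) = -2.377734
t=0.380000, u=-2.377734:
  k1 = f(0.380000, -2.377734) = -4.589416
  k2 = f(0.570000, -3.249723) = -6.440856
  u ← -2.377734 + 0.38·(-6.440856) = -4.825260
u(0.76) ≈ -4.8253

-4.8253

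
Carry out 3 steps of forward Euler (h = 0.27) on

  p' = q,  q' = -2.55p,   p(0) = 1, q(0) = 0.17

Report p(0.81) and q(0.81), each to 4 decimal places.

0.5715, -1.8623

Euler on (p,q): p_{n+1} = p_n + h·p', q_{n+1} = q_n + h·q'.
0.000000: (1.000000, 0.170000); f=(0.170000, -2.550000) → (1.045900, -0.518500)
0.270000: (1.045900, -0.518500); f=(-0.518500, -2.667045) → (0.905905, -1.238602)
0.540000: (0.905905, -1.238602); f=(-1.238602, -2.310058) → (0.571482, -1.862318)
(p(0.81), q(0.81)) ≈ (0.5715, -1.8623)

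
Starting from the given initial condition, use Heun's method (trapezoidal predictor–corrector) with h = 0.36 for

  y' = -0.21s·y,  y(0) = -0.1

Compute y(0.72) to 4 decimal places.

Heun: k1 = f(s_n, y_n); k2 = f(s_n + h, y_n + h·k1); y_{n+1} = y_n + (h/2)·(k1 + k2).
s=0.000000, y=-0.100000:
  k1 = f(0.000000, -0.100000) = 0.000000
  k2 = f(0.360000, -0.100000) = 0.007560
  y ← -0.100000 + (0.36/2)·(0.000000 + 0.007560) = -0.098639
s=0.360000, y=-0.098639:
  k1 = f(0.360000, -0.098639) = 0.007457
  k2 = f(0.720000, -0.095955) = 0.014508
  y ← -0.098639 + (0.36/2)·(0.007457 + 0.014508) = -0.094685
y(0.72) ≈ -0.0947

-0.0947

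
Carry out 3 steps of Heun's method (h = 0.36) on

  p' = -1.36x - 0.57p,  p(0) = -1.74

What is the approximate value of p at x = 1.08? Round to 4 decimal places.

Heun: k1 = f(x_n, p_n); k2 = f(x_n + h, p_n + h·k1); p_{n+1} = p_n + (h/2)·(k1 + k2).
x=0.000000, p=-1.740000:
  k1 = f(0.000000, -1.740000) = 0.991800
  k2 = f(0.360000, -1.382952) = 0.298683
  p ← -1.740000 + (0.36/2)·(0.991800 + 0.298683) = -1.507713
x=0.360000, p=-1.507713:
  k1 = f(0.360000, -1.507713) = 0.369796
  k2 = f(0.720000, -1.374586) = -0.195686
  p ← -1.507713 + (0.36/2)·(0.369796 + (-0.195686)) = -1.476373
x=0.720000, p=-1.476373:
  k1 = f(0.720000, -1.476373) = -0.137667
  k2 = f(1.080000, -1.525933) = -0.599018
  p ← -1.476373 + (0.36/2)·(-0.137667 + (-0.599018)) = -1.608977
p(1.08) ≈ -1.6090

-1.6090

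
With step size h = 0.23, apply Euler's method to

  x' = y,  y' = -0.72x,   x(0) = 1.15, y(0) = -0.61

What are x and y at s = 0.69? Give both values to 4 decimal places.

0.6030, -1.1044

Euler on (x,y): x_{n+1} = x_n + h·x', y_{n+1} = y_n + h·y'.
0.000000: (1.150000, -0.610000); f=(-0.610000, -0.828000) → (1.009700, -0.800440)
0.230000: (1.009700, -0.800440); f=(-0.800440, -0.726984) → (0.825599, -0.967646)
0.460000: (0.825599, -0.967646); f=(-0.967646, -0.594431) → (0.603040, -1.104365)
(x(0.69), y(0.69)) ≈ (0.6030, -1.1044)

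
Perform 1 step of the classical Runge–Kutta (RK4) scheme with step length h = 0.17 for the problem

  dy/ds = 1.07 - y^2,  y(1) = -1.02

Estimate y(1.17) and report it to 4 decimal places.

-1.0140

RK4: k1 = f(s_n, y_n); k2 = f(s_n + h/2, y_n + (h/2)·k1); k3 = f(s_n + h/2, y_n + (h/2)·k2); k4 = f(s_n + h, y_n + h·k3); y_{n+1} = y_n + (h/6)·(k1 + 2k2 + 2k3 + k4).
s=1.000000, y=-1.020000:
  k1 = f(1.000000, -1.020000) = 0.029600
  k2 = f(1.085000, -1.017484) = 0.034726
  k3 = f(1.085000, -1.017048) = 0.035613
  k4 = f(1.170000, -1.013946) = 0.041914
  y ← -1.020000 + (0.17/6)·(k1 + 2k2 + 2k3 + k4) = -1.013988
y(1.17) ≈ -1.0140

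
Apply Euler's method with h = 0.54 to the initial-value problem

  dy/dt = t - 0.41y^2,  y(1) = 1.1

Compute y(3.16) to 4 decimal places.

Euler: y_{n+1} = y_n + h·f(t_n, y_n).
t=1.000000, y=1.100000: f=0.503900 → y ← 1.100000 + 0.54·0.503900 = 1.372106
t=1.540000, y=1.372106: f=0.768103 → y ← 1.372106 + 0.54·0.768103 = 1.786882
t=2.080000, y=1.786882: f=0.770892 → y ← 1.786882 + 0.54·0.770892 = 2.203163
t=2.620000, y=2.203163: f=0.629889 → y ← 2.203163 + 0.54·0.629889 = 2.543304
y(3.16) ≈ 2.5433

2.5433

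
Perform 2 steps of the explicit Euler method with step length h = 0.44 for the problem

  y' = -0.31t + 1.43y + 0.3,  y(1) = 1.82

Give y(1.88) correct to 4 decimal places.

Euler: y_{n+1} = y_n + h·f(t_n, y_n).
t=1.000000, y=1.820000: f=2.592600 → y ← 1.820000 + 0.44·2.592600 = 2.960744
t=1.440000, y=2.960744: f=4.087464 → y ← 2.960744 + 0.44·4.087464 = 4.759228
y(1.88) ≈ 4.7592

4.7592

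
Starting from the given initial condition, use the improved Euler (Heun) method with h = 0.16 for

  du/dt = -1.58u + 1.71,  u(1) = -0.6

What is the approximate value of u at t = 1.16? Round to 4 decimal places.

Heun: k1 = f(t_n, u_n); k2 = f(t_n + h, u_n + h·k1); u_{n+1} = u_n + (h/2)·(k1 + k2).
t=1.000000, u=-0.600000:
  k1 = f(1.000000, -0.600000) = 2.658000
  k2 = f(1.160000, -0.174720) = 1.986058
  u ← -0.600000 + (0.16/2)·(2.658000 + 1.986058) = -0.228475
u(1.16) ≈ -0.2285

-0.2285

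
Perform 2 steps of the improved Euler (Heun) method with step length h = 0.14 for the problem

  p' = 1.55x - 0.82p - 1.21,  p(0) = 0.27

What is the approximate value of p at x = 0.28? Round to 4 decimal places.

-0.0300

Heun: k1 = f(x_n, p_n); k2 = f(x_n + h, p_n + h·k1); p_{n+1} = p_n + (h/2)·(k1 + k2).
x=0.000000, p=0.270000:
  k1 = f(0.000000, 0.270000) = -1.431400
  k2 = f(0.140000, 0.069604) = -1.050075
  p ← 0.270000 + (0.14/2)·(-1.431400 + (-1.050075)) = 0.096297
x=0.140000, p=0.096297:
  k1 = f(0.140000, 0.096297) = -1.071963
  k2 = f(0.280000, -0.053778) = -0.731902
  p ← 0.096297 + (0.14/2)·(-1.071963 + (-0.731902)) = -0.029974
p(0.28) ≈ -0.0300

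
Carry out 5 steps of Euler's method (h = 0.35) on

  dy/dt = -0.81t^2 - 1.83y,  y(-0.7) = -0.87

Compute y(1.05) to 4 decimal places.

Euler: y_{n+1} = y_n + h·f(t_n, y_n).
t=-0.700000, y=-0.870000: f=1.195200 → y ← -0.870000 + 0.35·1.195200 = -0.451680
t=-0.350000, y=-0.451680: f=0.727349 → y ← -0.451680 + 0.35·0.727349 = -0.197108
t=0.000000, y=-0.197108: f=0.360707 → y ← -0.197108 + 0.35·0.360707 = -0.070860
t=0.350000, y=-0.070860: f=0.030449 → y ← -0.070860 + 0.35·0.030449 = -0.060203
t=0.700000, y=-0.060203: f=-0.286729 → y ← -0.060203 + 0.35·(-0.286729) = -0.160558
y(1.05) ≈ -0.1606

-0.1606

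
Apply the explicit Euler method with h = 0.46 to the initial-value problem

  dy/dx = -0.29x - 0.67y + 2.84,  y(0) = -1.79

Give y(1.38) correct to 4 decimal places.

Euler: y_{n+1} = y_n + h·f(x_n, y_n).
x=0.000000, y=-1.790000: f=4.039300 → y ← -1.790000 + 0.46·4.039300 = 0.068078
x=0.460000, y=0.068078: f=2.660988 → y ← 0.068078 + 0.46·2.660988 = 1.292132
x=0.920000, y=1.292132: f=1.707471 → y ← 1.292132 + 0.46·1.707471 = 2.077569
y(1.38) ≈ 2.0776

2.0776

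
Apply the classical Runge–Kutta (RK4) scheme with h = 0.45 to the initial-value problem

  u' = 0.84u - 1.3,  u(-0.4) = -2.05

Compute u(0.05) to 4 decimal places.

RK4: k1 = f(t_n, u_n); k2 = f(t_n + h/2, u_n + (h/2)·k1); k3 = f(t_n + h/2, u_n + (h/2)·k2); k4 = f(t_n + h, u_n + h·k3); u_{n+1} = u_n + (h/6)·(k1 + 2k2 + 2k3 + k4).
t=-0.400000, u=-2.050000:
  k1 = f(-0.400000, -2.050000) = -3.022000
  k2 = f(-0.175000, -2.729950) = -3.593158
  k3 = f(-0.175000, -2.858461) = -3.701107
  k4 = f(0.050000, -3.715498) = -4.421018
  u ← -2.050000 + (0.45/6)·(k1 + 2k2 + 2k3 + k4) = -3.702366
u(0.05) ≈ -3.7024

-3.7024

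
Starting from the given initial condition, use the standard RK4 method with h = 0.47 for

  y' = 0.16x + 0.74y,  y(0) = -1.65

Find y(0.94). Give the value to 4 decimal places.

-3.2176

RK4: k1 = f(x_n, y_n); k2 = f(x_n + h/2, y_n + (h/2)·k1); k3 = f(x_n + h/2, y_n + (h/2)·k2); k4 = f(x_n + h, y_n + h·k3); y_{n+1} = y_n + (h/6)·(k1 + 2k2 + 2k3 + k4).
x=0.000000, y=-1.650000:
  k1 = f(0.000000, -1.650000) = -1.221000
  k2 = f(0.235000, -1.936935) = -1.395732
  k3 = f(0.235000, -1.977997) = -1.426118
  k4 = f(0.470000, -2.320275) = -1.641804
  y ← -1.650000 + (0.47/6)·(k1 + 2k2 + 2k3 + k4) = -2.316343
x=0.470000, y=-2.316343:
  k1 = f(0.470000, -2.316343) = -1.638894
  k2 = f(0.705000, -2.701483) = -1.886297
  k3 = f(0.705000, -2.759623) = -1.929321
  k4 = f(0.940000, -3.223123) = -2.234711
  y ← -2.316343 + (0.47/6)·(k1 + 2k2 + 2k3 + k4) = -3.217555
y(0.94) ≈ -3.2176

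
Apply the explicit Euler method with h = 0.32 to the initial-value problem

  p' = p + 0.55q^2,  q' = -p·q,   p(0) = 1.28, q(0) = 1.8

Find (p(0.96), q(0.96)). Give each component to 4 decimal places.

4.2152, -0.0053

Euler on (p,q): p_{n+1} = p_n + h·p', q_{n+1} = q_n + h·q'.
0.000000: (1.280000, 1.800000); f=(3.062000, -2.304000) → (2.259840, 1.062720)
0.320000: (2.259840, 1.062720); f=(2.880996, -2.401577) → (3.181759, 0.294215)
0.640000: (3.181759, 0.294215); f=(3.229368, -0.936122) → (4.215156, -0.005344)
(p(0.96), q(0.96)) ≈ (4.2152, -0.0053)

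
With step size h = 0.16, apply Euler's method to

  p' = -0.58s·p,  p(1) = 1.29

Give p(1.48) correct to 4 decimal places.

Euler: p_{n+1} = p_n + h·f(s_n, p_n).
s=1.000000, p=1.290000: f=-0.748200 → p ← 1.290000 + 0.16·(-0.748200) = 1.170288
s=1.160000, p=1.170288: f=-0.787370 → p ← 1.170288 + 0.16·(-0.787370) = 1.044309
s=1.320000, p=1.044309: f=-0.799523 → p ← 1.044309 + 0.16·(-0.799523) = 0.916385
p(1.48) ≈ 0.9164

0.9164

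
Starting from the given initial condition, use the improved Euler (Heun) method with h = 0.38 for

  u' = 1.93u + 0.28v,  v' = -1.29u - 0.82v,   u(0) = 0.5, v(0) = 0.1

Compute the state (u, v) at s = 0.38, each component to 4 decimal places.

1.0010, -0.2257

Heun on (u,v): k1 = f(s_n, state_n); k2 = f(s_n + h, state_n + h·k1); state_{n+1} = state_n + (h/2)·(k1 + k2).
0.000000: (0.500000, 0.100000)
  k1 = (0.993000, -0.727000)
  predictor → (0.877340, -0.176260)
  k2 = (1.643913, -0.987235)
  → (1.001014, -0.225705)
(u(0.38), v(0.38)) ≈ (1.0010, -0.2257)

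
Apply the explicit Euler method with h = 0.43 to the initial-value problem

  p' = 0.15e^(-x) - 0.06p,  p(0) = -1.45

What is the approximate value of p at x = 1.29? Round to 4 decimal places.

Euler: p_{n+1} = p_n + h·f(x_n, p_n).
x=0.000000, p=-1.450000: f=0.237000 → p ← -1.450000 + 0.43·0.237000 = -1.348090
x=0.430000, p=-1.348090: f=0.178462 → p ← -1.348090 + 0.43·0.178462 = -1.271351
x=0.860000, p=-1.271351: f=0.139755 → p ← -1.271351 + 0.43·0.139755 = -1.211257
p(1.29) ≈ -1.2113

-1.2113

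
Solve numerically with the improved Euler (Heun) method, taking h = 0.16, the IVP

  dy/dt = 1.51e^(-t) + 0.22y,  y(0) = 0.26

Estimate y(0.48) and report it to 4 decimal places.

Heun: k1 = f(t_n, y_n); k2 = f(t_n + h, y_n + h·k1); y_{n+1} = y_n + (h/2)·(k1 + k2).
t=0.000000, y=0.260000:
  k1 = f(0.000000, 0.260000) = 1.567200
  k2 = f(0.160000, 0.510752) = 1.399103
  y ← 0.260000 + (0.16/2)·(1.567200 + 1.399103) = 0.497304
t=0.160000, y=0.497304:
  k1 = f(0.160000, 0.497304) = 1.396144
  k2 = f(0.320000, 0.720687) = 1.255036
  y ← 0.497304 + (0.16/2)·(1.396144 + 1.255036) = 0.709399
t=0.320000, y=0.709399:
  k1 = f(0.320000, 0.709399) = 1.252553
  k2 = f(0.480000, 0.909807) = 1.134520
  y ← 0.709399 + (0.16/2)·(1.252553 + 1.134520) = 0.900364
y(0.48) ≈ 0.9004

0.9004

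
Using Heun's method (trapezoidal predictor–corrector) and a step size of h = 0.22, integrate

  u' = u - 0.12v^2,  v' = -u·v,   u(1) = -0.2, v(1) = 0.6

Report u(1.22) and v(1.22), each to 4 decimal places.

Heun on (u,v): k1 = f(x_n, state_n); k2 = f(x_n + h, state_n + h·k1); state_{n+1} = state_n + (h/2)·(k1 + k2).
1.000000: (-0.200000, 0.600000)
  k1 = (-0.243200, 0.120000)
  predictor → (-0.253504, 0.626400)
  k2 = (-0.300589, 0.158795)
  → (-0.259817, 0.630667)
(u(1.22), v(1.22)) ≈ (-0.2598, 0.6307)

-0.2598, 0.6307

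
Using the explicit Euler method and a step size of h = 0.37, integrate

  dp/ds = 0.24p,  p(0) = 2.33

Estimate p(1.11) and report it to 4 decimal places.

Euler: p_{n+1} = p_n + h·f(s_n, p_n).
s=0.000000, p=2.330000: f=0.559200 → p ← 2.330000 + 0.37·0.559200 = 2.536904
s=0.370000, p=2.536904: f=0.608857 → p ← 2.536904 + 0.37·0.608857 = 2.762181
s=0.740000, p=2.762181: f=0.662923 → p ← 2.762181 + 0.37·0.662923 = 3.007463
p(1.11) ≈ 3.0075

3.0075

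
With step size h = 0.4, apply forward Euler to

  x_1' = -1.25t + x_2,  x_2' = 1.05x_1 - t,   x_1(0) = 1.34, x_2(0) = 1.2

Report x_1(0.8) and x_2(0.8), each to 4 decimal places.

Euler on (x_1,x_2): x_1_{n+1} = x_1_n + h·x_1', x_2_{n+1} = x_2_n + h·x_2'.
0.000000: (1.340000, 1.200000); f=(1.200000, 1.407000) → (1.820000, 1.762800)
0.400000: (1.820000, 1.762800); f=(1.262800, 1.511000) → (2.325120, 2.367200)
(x_1(0.8), x_2(0.8)) ≈ (2.3251, 2.3672)

2.3251, 2.3672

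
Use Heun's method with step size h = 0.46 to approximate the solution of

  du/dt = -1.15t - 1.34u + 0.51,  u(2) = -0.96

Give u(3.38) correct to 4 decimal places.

Heun: k1 = f(t_n, u_n); k2 = f(t_n + h, u_n + h·k1); u_{n+1} = u_n + (h/2)·(k1 + k2).
t=2.000000, u=-0.960000:
  k1 = f(2.000000, -0.960000) = -0.503600
  k2 = f(2.460000, -1.191656) = -0.722181
  u ← -0.960000 + (0.46/2)·(-0.503600 + (-0.722181)) = -1.241930
t=2.460000, u=-1.241930:
  k1 = f(2.460000, -1.241930) = -0.654814
  k2 = f(2.920000, -1.543144) = -0.780187
  u ← -1.241930 + (0.46/2)·(-0.654814 + (-0.780187)) = -1.571980
t=2.920000, u=-1.571980:
  k1 = f(2.920000, -1.571980) = -0.741547
  k2 = f(3.380000, -1.913091) = -0.813457
  u ← -1.571980 + (0.46/2)·(-0.741547 + (-0.813457)) = -1.929631
u(3.38) ≈ -1.9296

-1.9296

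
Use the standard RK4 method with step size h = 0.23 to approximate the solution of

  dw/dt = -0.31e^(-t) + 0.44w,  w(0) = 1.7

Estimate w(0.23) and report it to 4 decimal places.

RK4: k1 = f(t_n, w_n); k2 = f(t_n + h/2, w_n + (h/2)·k1); k3 = f(t_n + h/2, w_n + (h/2)·k2); k4 = f(t_n + h, w_n + h·k3); w_{n+1} = w_n + (h/6)·(k1 + 2k2 + 2k3 + k4).
t=0.000000, w=1.700000:
  k1 = f(0.000000, 1.700000) = 0.438000
  k2 = f(0.115000, 1.750370) = 0.493839
  k3 = f(0.115000, 1.756792) = 0.496665
  k4 = f(0.230000, 1.814233) = 0.551957
  w ← 1.700000 + (0.23/6)·(k1 + 2k2 + 2k3 + k4) = 1.813887
w(0.23) ≈ 1.8139

1.8139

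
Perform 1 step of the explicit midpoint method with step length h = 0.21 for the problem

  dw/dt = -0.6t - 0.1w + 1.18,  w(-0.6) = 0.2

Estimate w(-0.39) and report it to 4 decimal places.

0.5026

Midpoint: k1 = f(t_n, w_n); k2 = f(t_n + h/2, w_n + (h/2)·k1); w_{n+1} = w_n + h·k2.
t=-0.600000, w=0.200000:
  k1 = f(-0.600000, 0.200000) = 1.520000
  k2 = f(-0.495000, 0.359600) = 1.441040
  w ← 0.200000 + 0.21·1.441040 = 0.502618
w(-0.39) ≈ 0.5026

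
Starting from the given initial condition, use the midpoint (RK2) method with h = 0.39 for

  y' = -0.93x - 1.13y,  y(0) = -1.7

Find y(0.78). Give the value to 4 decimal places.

Midpoint: k1 = f(x_n, y_n); k2 = f(x_n + h/2, y_n + (h/2)·k1); y_{n+1} = y_n + h·k2.
x=0.000000, y=-1.700000:
  k1 = f(0.000000, -1.700000) = 1.921000
  k2 = f(0.195000, -1.325405) = 1.316358
  y ← -1.700000 + 0.39·1.316358 = -1.186621
x=0.390000, y=-1.186621:
  k1 = f(0.390000, -1.186621) = 0.978181
  k2 = f(0.585000, -0.995875) = 0.581289
  y ← -1.186621 + 0.39·0.581289 = -0.959918
y(0.78) ≈ -0.9599

-0.9599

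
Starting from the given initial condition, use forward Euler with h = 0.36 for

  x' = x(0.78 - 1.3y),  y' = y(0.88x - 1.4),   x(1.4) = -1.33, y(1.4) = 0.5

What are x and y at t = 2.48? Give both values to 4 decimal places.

Euler on (x,y): x_{n+1} = x_n + h·x', y_{n+1} = y_n + h·y'.
1.400000: (-1.330000, 0.500000); f=(-0.172900, -1.285200) → (-1.392244, 0.037328)
1.760000: (-1.392244, 0.037328); f=(-1.018390, -0.097993) → (-1.758864, 0.002051)
2.120000: (-1.758864, 0.002051); f=(-1.367225, -0.006045) → (-2.251065, -0.000126)
(x(2.48), y(2.48)) ≈ (-2.2511, -0.0001)

-2.2511, -0.0001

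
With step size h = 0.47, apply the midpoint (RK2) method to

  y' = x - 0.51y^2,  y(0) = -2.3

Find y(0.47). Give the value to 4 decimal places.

-4.2530

Midpoint: k1 = f(x_n, y_n); k2 = f(x_n + h/2, y_n + (h/2)·k1); y_{n+1} = y_n + h·k2.
x=0.000000, y=-2.300000:
  k1 = f(0.000000, -2.300000) = -2.697900
  k2 = f(0.235000, -2.934006) = -4.155281
  y ← -2.300000 + 0.47·(-4.155281) = -4.252982
y(0.47) ≈ -4.2530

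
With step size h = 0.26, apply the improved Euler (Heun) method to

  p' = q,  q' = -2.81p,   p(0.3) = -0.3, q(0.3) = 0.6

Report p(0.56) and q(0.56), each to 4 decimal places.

-0.1155, 0.7622

Heun on (p,q): k1 = f(s_n, state_n); k2 = f(s_n + h, state_n + h·k1); state_{n+1} = state_n + (h/2)·(k1 + k2).
0.300000: (-0.300000, 0.600000)
  k1 = (0.600000, 0.843000)
  predictor → (-0.144000, 0.819180)
  k2 = (0.819180, 0.404640)
  → (-0.115507, 0.762193)
(p(0.56), q(0.56)) ≈ (-0.1155, 0.7622)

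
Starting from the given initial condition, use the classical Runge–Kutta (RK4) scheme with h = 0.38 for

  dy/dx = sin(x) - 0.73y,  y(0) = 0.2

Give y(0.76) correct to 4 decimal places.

RK4: k1 = f(x_n, y_n); k2 = f(x_n + h/2, y_n + (h/2)·k1); k3 = f(x_n + h/2, y_n + (h/2)·k2); k4 = f(x_n + h, y_n + h·k3); y_{n+1} = y_n + (h/6)·(k1 + 2k2 + 2k3 + k4).
x=0.000000, y=0.200000:
  k1 = f(0.000000, 0.200000) = -0.146000
  k2 = f(0.190000, 0.172260) = 0.063109
  k3 = f(0.190000, 0.211991) = 0.034106
  k4 = f(0.380000, 0.212960) = 0.215460
  y ← 0.200000 + (0.38/6)·(k1 + 2k2 + 2k3 + k4) = 0.216713
x=0.380000, y=0.216713:
  k1 = f(0.380000, 0.216713) = 0.212720
  k2 = f(0.570000, 0.257130) = 0.351927
  k3 = f(0.570000, 0.283579) = 0.332619
  k4 = f(0.760000, 0.343108) = 0.438452
  y ← 0.216713 + (0.38/6)·(k1 + 2k2 + 2k3 + k4) = 0.344663
y(0.76) ≈ 0.3447

0.3447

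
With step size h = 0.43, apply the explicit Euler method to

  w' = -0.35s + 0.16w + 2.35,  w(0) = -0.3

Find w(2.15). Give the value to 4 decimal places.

Euler: w_{n+1} = w_n + h·f(s_n, w_n).
s=0.000000, w=-0.300000: f=2.302000 → w ← -0.300000 + 0.43·2.302000 = 0.689860
s=0.430000, w=0.689860: f=2.309878 → w ← 0.689860 + 0.43·2.309878 = 1.683107
s=0.860000, w=1.683107: f=2.318297 → w ← 1.683107 + 0.43·2.318297 = 2.679975
s=1.290000, w=2.679975: f=2.327296 → w ← 2.679975 + 0.43·2.327296 = 3.680712
s=1.720000, w=3.680712: f=2.336914 → w ← 3.680712 + 0.43·2.336914 = 4.685585
w(2.15) ≈ 4.6856

4.6856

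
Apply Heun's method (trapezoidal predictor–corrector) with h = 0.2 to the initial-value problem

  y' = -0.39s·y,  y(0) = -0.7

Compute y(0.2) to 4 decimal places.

-0.6945

Heun: k1 = f(s_n, y_n); k2 = f(s_n + h, y_n + h·k1); y_{n+1} = y_n + (h/2)·(k1 + k2).
s=0.000000, y=-0.700000:
  k1 = f(0.000000, -0.700000) = 0.000000
  k2 = f(0.200000, -0.700000) = 0.054600
  y ← -0.700000 + (0.2/2)·(0.000000 + 0.054600) = -0.694540
y(0.2) ≈ -0.6945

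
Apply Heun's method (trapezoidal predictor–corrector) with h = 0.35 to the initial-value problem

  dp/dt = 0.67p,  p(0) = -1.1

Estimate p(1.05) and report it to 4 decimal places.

Heun: k1 = f(t_n, p_n); k2 = f(t_n + h, p_n + h·k1); p_{n+1} = p_n + (h/2)·(k1 + k2).
t=0.000000, p=-1.100000:
  k1 = f(0.000000, -1.100000) = -0.737000
  k2 = f(0.350000, -1.357950) = -0.909827
  p ← -1.100000 + (0.35/2)·(-0.737000 + (-0.909827)) = -1.388195
t=0.350000, p=-1.388195:
  k1 = f(0.350000, -1.388195) = -0.930090
  k2 = f(0.700000, -1.713726) = -1.148197
  p ← -1.388195 + (0.35/2)·(-0.930090 + (-1.148197)) = -1.751895
t=0.700000, p=-1.751895:
  k1 = f(0.700000, -1.751895) = -1.173770
  k2 = f(1.050000, -2.162714) = -1.449019
  p ← -1.751895 + (0.35/2)·(-1.173770 + (-1.449019)) = -2.210883
p(1.05) ≈ -2.2109

-2.2109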